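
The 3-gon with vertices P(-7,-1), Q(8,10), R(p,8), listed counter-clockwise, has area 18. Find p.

The doubled signed area Σ (x_i y_{i+1} − x_{i+1} y_i) is linear in p.
With p=0 it equals 58; the coefficient of p is -11 (from the two edges through R).
So -11·p + 58 = 2·18 = 36 ⇒ p = 2.

2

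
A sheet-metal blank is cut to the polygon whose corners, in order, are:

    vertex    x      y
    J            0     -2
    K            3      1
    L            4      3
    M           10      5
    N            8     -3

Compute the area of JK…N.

Apply the shoelace formula: 2A = Σ (x_i·y_{i+1} − x_{i+1}·y_i), indices taken mod 5.
J→K: (0)(1) − (3)(-2) = 6
K→L: (3)(3) − (4)(1) = 5
L→M: (4)(5) − (10)(3) = -10
M→N: (10)(-3) − (8)(5) = -70
N→J: (8)(-2) − (0)(-3) = -16
Σ = -85
Area = |Σ|/2 = 42.5.

42.5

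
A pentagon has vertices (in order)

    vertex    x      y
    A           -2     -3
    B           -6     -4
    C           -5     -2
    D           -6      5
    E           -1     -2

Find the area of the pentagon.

Apply the shoelace formula: 2A = Σ (x_i·y_{i+1} − x_{i+1}·y_i), indices taken mod 5.
Cross-terms: -10, -8, -37, 17, -1  ⇒  Σ = -39
Area = |Σ|/2 = 19.5.

19.5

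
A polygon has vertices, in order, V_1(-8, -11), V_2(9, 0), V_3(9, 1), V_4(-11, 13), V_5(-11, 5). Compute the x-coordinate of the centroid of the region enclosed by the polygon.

Apply Gauss's area formula. First the cross-terms c_i = x_i·y_{i+1} − x_{i+1}·y_i:
  99, 9, 128, 88, 161  ⇒  2A = 485, A = 242.5.
Then Σ (x_i + x_{i+1})·c_i = -4990, so x̄ = -4990 / (6·242.5) = -998/291.

-998/291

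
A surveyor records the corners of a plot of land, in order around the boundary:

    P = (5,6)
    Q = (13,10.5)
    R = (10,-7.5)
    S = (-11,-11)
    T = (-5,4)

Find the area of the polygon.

Apply the shoelace formula: 2A = Σ (x_i·y_{i+1} − x_{i+1}·y_i), indices taken mod 5.
Σ = (-25.5) + (-202.5) + (-192.5) + (-99) + (-50) = -569.5
Area = |Σ|/2 = 284.75.

284.75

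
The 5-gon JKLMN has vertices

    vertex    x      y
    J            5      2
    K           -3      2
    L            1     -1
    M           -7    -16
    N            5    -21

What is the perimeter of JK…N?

|JK| = √((-8)² + (0)²) = √64 = 8
|KL| = √((4)² + (-3)²) = √25 = 5
|LM| = √((-8)² + (-15)²) = √289 = 17
|MN| = √((12)² + (-5)²) = √169 = 13
|NJ| = √((0)² + (23)²) = √529 = 23
Perimeter = 8 + 5 + 17 + 13 + 23 = 66.

66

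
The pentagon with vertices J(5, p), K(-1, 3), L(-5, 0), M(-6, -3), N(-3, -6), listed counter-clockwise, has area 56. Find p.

-5

Write out the shoelace sum; only the two edges meeting at J involve p:
2·Area = [((-3)·p − 5·(-6)) + (5·3 − (-1)·p)] + 57
       = -2·p + 102 = 112
⇒ p = -5.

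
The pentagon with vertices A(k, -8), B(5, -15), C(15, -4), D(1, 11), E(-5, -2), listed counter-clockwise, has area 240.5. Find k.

The doubled signed area Σ (x_i y_{i+1} − x_{i+1} y_i) is linear in k.
With k=0 it equals 507; the coefficient of k is -13 (from the two edges through A).
So -13·k + 507 = 2·240.5 = 481 ⇒ k = 2.

2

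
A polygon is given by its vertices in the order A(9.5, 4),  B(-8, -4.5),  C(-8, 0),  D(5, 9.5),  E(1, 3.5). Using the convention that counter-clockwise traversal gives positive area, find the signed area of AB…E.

-72

Cross-terms: -10.75, -36, -76, 8, -29.25  ⇒  Σ = -144
Signed area = Σ/2 = -72 (negative ⇒ clockwise traversal).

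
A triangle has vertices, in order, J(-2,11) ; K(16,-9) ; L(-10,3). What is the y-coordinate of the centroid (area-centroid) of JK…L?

Apply the surveyor's formula. First the cross-terms c_i = x_i·y_{i+1} − x_{i+1}·y_i:
  -158, -42, -104  ⇒  2A = -304, A = -152.
Then Σ (y_i + y_{i+1})·c_i = -1520, so ȳ = -1520 / (6·(-152)) = 5/3.

5/3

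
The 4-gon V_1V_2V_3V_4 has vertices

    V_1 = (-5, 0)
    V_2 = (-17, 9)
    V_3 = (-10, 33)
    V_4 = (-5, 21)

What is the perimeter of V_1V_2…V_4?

74

|V_1V_2| = √((-12)² + (9)²) = √225 = 15
|V_2V_3| = √((7)² + (24)²) = √625 = 25
|V_3V_4| = √((5)² + (-12)²) = √169 = 13
|V_4V_1| = √((0)² + (-21)²) = √441 = 21
Perimeter = 15 + 25 + 13 + 21 = 74.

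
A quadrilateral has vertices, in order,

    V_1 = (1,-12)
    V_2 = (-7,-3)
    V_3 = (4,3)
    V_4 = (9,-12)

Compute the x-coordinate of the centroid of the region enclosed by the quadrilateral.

Apply the surveyor's formula. First the cross-terms c_i = x_i·y_{i+1} − x_{i+1}·y_i:
  -87, -9, -75, -96  ⇒  2A = -267, A = -133.5.
Then Σ (x_i + x_{i+1})·c_i = -1386, so x̄ = -1386 / (6·(-133.5)) = 154/89.

154/89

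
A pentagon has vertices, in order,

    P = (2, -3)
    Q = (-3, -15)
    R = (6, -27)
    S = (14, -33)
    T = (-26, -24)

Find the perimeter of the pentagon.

|PQ| = √((-5)² + (-12)²) = √169 = 13
|QR| = √((9)² + (-12)²) = √225 = 15
|RS| = √((8)² + (-6)²) = √100 = 10
|ST| = √((-40)² + (9)²) = √1681 = 41
|TP| = √((28)² + (21)²) = √1225 = 35
Perimeter = 13 + 15 + 10 + 41 + 35 = 114.

114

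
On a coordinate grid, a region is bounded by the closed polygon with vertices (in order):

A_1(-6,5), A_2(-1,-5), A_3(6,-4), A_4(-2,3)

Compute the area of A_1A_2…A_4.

Cross-terms: 35, 34, 10, 8  ⇒  Σ = 87
Area = |Σ|/2 = 43.5.

43.5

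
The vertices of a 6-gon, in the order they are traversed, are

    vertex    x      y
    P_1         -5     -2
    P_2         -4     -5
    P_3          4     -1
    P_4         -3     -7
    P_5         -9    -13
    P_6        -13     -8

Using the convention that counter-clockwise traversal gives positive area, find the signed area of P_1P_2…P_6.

-62.5

Apply the shoelace (surveyor's) formula: 2A = Σ (x_i·y_{i+1} − x_{i+1}·y_i), indices taken mod 6.
Σ = (17) + (24) + (-31) + (-24) + (-97) + (-14) = -125
Signed area = Σ/2 = -62.5 (negative ⇒ clockwise traversal).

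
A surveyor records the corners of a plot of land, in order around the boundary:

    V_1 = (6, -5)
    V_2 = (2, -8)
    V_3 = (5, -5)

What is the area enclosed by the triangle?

1.5

V_1→V_2: (6)(-8) − (2)(-5) = -38
V_2→V_3: (2)(-5) − (5)(-8) = 30
V_3→V_1: (5)(-5) − (6)(-5) = 5
Σ = -3
Area = |Σ|/2 = 1.5.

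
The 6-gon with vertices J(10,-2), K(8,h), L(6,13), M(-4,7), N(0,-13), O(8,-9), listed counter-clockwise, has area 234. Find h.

6

Write out the shoelace sum; only the two edges meeting at K involve h:
2·Area = [(10·h − 8·(-2)) + (8·13 − 6·h)] + 324
       = 4·h + 444 = 468
⇒ h = 6.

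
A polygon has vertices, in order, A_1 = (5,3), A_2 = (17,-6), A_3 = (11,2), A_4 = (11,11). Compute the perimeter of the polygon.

44

|A_1A_2| = √((12)² + (-9)²) = √225 = 15
|A_2A_3| = √((-6)² + (8)²) = √100 = 10
|A_3A_4| = √((0)² + (9)²) = √81 = 9
|A_4A_1| = √((-6)² + (-8)²) = √100 = 10
Perimeter = 15 + 10 + 9 + 10 = 44.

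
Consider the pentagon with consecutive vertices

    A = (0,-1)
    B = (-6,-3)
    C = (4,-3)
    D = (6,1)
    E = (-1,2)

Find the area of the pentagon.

30

Cross-terms: -6, 30, 22, 13, 1  ⇒  Σ = 60
Area = |Σ|/2 = 30.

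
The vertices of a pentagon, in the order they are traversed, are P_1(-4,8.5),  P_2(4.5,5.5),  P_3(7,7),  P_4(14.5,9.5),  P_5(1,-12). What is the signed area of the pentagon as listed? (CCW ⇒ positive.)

-162.625

Apply the surveyor's formula: 2A = Σ (x_i·y_{i+1} − x_{i+1}·y_i), indices taken mod 5.
Cross-terms: -60.25, -7, -35, -183.5, -39.5  ⇒  Σ = -325.25
Signed area = Σ/2 = -162.625 (negative ⇒ clockwise traversal).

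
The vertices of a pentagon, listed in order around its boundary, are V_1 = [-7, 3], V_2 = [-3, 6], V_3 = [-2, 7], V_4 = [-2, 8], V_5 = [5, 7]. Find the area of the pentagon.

17

Apply the surveyor's formula: 2A = Σ (x_i·y_{i+1} − x_{i+1}·y_i), indices taken mod 5.
V_1→V_2: (-7)(6) − (-3)(3) = -33
V_2→V_3: (-3)(7) − (-2)(6) = -9
V_3→V_4: (-2)(8) − (-2)(7) = -2
V_4→V_5: (-2)(7) − (5)(8) = -54
V_5→V_1: (5)(3) − (-7)(7) = 64
Σ = -34
Area = |Σ|/2 = 17.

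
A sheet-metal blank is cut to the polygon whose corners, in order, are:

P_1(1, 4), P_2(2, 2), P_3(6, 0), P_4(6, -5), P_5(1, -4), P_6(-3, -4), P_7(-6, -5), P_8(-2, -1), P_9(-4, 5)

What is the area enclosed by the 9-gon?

65.5

Apply the shoelace formula: 2A = Σ (x_i·y_{i+1} − x_{i+1}·y_i), indices taken mod 9.
P_1→P_2: (1)(2) − (2)(4) = -6
P_2→P_3: (2)(0) − (6)(2) = -12
P_3→P_4: (6)(-5) − (6)(0) = -30
P_4→P_5: (6)(-4) − (1)(-5) = -19
P_5→P_6: (1)(-4) − (-3)(-4) = -16
P_6→P_7: (-3)(-5) − (-6)(-4) = -9
P_7→P_8: (-6)(-1) − (-2)(-5) = -4
P_8→P_9: (-2)(5) − (-4)(-1) = -14
P_9→P_1: (-4)(4) − (1)(5) = -21
Σ = -131
Area = |Σ|/2 = 65.5.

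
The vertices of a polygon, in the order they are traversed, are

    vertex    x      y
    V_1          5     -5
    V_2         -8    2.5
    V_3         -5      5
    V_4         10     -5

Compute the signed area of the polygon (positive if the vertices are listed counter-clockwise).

-52.5

Apply the shoelace formula: 2A = Σ (x_i·y_{i+1} − x_{i+1}·y_i), indices taken mod 4.
Σ = (-27.5) + (-27.5) + (-25) + (-25) = -105
Signed area = Σ/2 = -52.5 (negative ⇒ clockwise traversal).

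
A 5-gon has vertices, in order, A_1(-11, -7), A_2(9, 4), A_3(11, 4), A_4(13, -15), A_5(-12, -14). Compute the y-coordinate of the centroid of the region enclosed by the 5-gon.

-647/87

Apply the shoelace formula. First the cross-terms c_i = x_i·y_{i+1} − x_{i+1}·y_i:
  19, -8, -217, -362, -70  ⇒  2A = -638, A = -319.
Then Σ (y_i + y_{i+1})·c_i = 14234, so ȳ = 14234 / (6·(-319)) = -647/87.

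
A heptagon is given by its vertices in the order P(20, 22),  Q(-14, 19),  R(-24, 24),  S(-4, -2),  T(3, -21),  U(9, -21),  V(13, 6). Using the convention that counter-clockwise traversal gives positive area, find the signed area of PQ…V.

830.5

Apply the shoelace (surveyor's) formula: 2A = Σ (x_i·y_{i+1} − x_{i+1}·y_i), indices taken mod 7.
Σ = (688) + (120) + (144) + (90) + (126) + (327) + (166) = 1661
Signed area = Σ/2 = 830.5 (positive ⇒ counter-clockwise traversal).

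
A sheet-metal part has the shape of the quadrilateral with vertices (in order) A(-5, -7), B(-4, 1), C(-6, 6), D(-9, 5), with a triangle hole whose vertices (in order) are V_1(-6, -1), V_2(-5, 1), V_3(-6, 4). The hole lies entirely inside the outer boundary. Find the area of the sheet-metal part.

Outer boundary:
Apply the surveyor's formula: 2A = Σ (x_i·y_{i+1} − x_{i+1}·y_i), indices taken mod 4.
Cross-terms: -33, -18, 24, 88  ⇒  Σ = 61
Area = |Σ|/2 = 30.5.
Hole:
Apply the shoelace (surveyor's) formula: 2A = Σ (x_i·y_{i+1} − x_{i+1}·y_i), indices taken mod 3.
Cross-terms: -11, -14, 30  ⇒  Σ = 5
Area = |Σ|/2 = 2.5.
Net area = 30.5 − 2.5 = 28.

28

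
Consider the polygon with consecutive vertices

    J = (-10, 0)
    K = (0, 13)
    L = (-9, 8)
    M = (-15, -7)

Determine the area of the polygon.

50

Cross-terms: -130, 117, 183, -70  ⇒  Σ = 100
Area = |Σ|/2 = 50.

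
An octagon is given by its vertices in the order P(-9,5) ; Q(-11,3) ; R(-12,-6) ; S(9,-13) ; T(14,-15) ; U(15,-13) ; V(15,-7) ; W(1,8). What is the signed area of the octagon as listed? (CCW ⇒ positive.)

362

Apply Gauss's area formula: 2A = Σ (x_i·y_{i+1} − x_{i+1}·y_i), indices taken mod 8.
P→Q: (-9)(3) − (-11)(5) = 28
Q→R: (-11)(-6) − (-12)(3) = 102
R→S: (-12)(-13) − (9)(-6) = 210
S→T: (9)(-15) − (14)(-13) = 47
T→U: (14)(-13) − (15)(-15) = 43
U→V: (15)(-7) − (15)(-13) = 90
V→W: (15)(8) − (1)(-7) = 127
W→P: (1)(5) − (-9)(8) = 77
Σ = 724
Signed area = Σ/2 = 362 (positive ⇒ counter-clockwise traversal).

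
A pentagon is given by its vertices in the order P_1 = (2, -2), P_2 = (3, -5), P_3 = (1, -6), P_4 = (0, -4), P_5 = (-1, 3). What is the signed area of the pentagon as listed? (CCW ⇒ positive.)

Cross-terms: -4, -13, -4, -4, -4  ⇒  Σ = -29
Signed area = Σ/2 = -14.5 (negative ⇒ clockwise traversal).

-14.5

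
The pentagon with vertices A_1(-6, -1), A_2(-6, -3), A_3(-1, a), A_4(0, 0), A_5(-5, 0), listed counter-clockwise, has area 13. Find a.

Write out the shoelace sum; only the two edges meeting at A_3 involve a:
2·Area = [((-6)·a − (-1)·(-3)) + ((-1)·0 − 0·a)] + 17
       = -6·a + 14 = 26
⇒ a = -2.

-2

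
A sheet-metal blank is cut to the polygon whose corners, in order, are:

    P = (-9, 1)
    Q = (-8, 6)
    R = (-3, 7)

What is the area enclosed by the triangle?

Apply the surveyor's formula: 2A = Σ (x_i·y_{i+1} − x_{i+1}·y_i), indices taken mod 3.
Cross-terms: -46, -38, 60  ⇒  Σ = -24
Area = |Σ|/2 = 12.

12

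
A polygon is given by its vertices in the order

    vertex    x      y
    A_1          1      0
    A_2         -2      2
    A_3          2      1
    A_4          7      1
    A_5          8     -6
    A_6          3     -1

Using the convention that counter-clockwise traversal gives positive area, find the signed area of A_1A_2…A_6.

-24

A_1→A_2: (1)(2) − (-2)(0) = 2
A_2→A_3: (-2)(1) − (2)(2) = -6
A_3→A_4: (2)(1) − (7)(1) = -5
A_4→A_5: (7)(-6) − (8)(1) = -50
A_5→A_6: (8)(-1) − (3)(-6) = 10
A_6→A_1: (3)(0) − (1)(-1) = 1
Σ = -48
Signed area = Σ/2 = -24 (negative ⇒ clockwise traversal).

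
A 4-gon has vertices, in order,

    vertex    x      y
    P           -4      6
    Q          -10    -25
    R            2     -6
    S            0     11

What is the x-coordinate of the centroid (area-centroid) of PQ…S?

Apply Gauss's area formula. First the cross-terms c_i = x_i·y_{i+1} − x_{i+1}·y_i:
  160, 110, 22, 44  ⇒  2A = 336, A = 168.
Then Σ (x_i + x_{i+1})·c_i = -3252, so x̄ = -3252 / (6·168) = -271/84.

-271/84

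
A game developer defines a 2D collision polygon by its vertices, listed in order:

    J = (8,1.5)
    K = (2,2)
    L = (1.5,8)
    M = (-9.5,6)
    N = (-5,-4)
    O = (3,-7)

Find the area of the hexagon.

143.25

Apply Gauss's area formula: 2A = Σ (x_i·y_{i+1} − x_{i+1}·y_i), indices taken mod 6.
Cross-terms: 13, 13, 85, 68, 47, 60.5  ⇒  Σ = 286.5
Area = |Σ|/2 = 143.25.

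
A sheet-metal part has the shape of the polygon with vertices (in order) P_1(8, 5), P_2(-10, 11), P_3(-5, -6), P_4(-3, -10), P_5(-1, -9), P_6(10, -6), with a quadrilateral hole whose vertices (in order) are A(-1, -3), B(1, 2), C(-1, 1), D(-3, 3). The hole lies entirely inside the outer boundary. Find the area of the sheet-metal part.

Outer boundary:
Σ = (138) + (115) + (32) + (17) + (96) + (98) = 496
Area = |Σ|/2 = 248.
Hole:
A→B: (-1)(2) − (1)(-3) = 1
B→C: (1)(1) − (-1)(2) = 3
C→D: (-1)(3) − (-3)(1) = 0
D→A: (-3)(-3) − (-1)(3) = 12
Σ = 16
Area = |Σ|/2 = 8.
Net area = 248 − 8 = 240.

240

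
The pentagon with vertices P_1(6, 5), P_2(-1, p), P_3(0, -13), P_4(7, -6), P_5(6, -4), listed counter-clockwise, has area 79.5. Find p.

The doubled signed area Σ (x_i y_{i+1} − x_{i+1} y_i) is linear in p.
With p=0 it equals 171; the coefficient of p is 6 (from the two edges through P_2).
So 6·p + 171 = 2·79.5 = 159 ⇒ p = -2.

-2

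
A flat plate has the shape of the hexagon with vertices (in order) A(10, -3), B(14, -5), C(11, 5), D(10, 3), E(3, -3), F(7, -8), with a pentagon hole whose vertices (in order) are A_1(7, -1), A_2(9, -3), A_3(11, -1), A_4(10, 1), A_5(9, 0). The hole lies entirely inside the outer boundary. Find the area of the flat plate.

Outer boundary:
Apply the shoelace (surveyor's) formula: 2A = Σ (x_i·y_{i+1} − x_{i+1}·y_i), indices taken mod 6.
Cross-terms: -8, 125, -17, -39, -3, 59  ⇒  Σ = 117
Area = |Σ|/2 = 58.5.
Hole:
A_1→A_2: (7)(-3) − (9)(-1) = -12
A_2→A_3: (9)(-1) − (11)(-3) = 24
A_3→A_4: (11)(1) − (10)(-1) = 21
A_4→A_5: (10)(0) − (9)(1) = -9
A_5→A_1: (9)(-1) − (7)(0) = -9
Σ = 15
Area = |Σ|/2 = 7.5.
Net area = 58.5 − 7.5 = 51.

51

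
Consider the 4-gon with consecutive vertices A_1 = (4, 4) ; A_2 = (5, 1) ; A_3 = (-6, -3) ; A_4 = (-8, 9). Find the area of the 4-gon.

85.5

Apply the shoelace formula: 2A = Σ (x_i·y_{i+1} − x_{i+1}·y_i), indices taken mod 4.
Cross-terms: -16, -9, -78, -68  ⇒  Σ = -171
Area = |Σ|/2 = 85.5.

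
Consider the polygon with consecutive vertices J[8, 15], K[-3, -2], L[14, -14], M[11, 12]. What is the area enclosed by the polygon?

245

Apply the shoelace formula: 2A = Σ (x_i·y_{i+1} − x_{i+1}·y_i), indices taken mod 4.
Σ = (29) + (70) + (322) + (69) = 490
Area = |Σ|/2 = 245.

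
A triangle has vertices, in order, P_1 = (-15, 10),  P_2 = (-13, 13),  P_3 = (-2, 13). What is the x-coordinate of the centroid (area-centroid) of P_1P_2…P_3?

Apply the shoelace (surveyor's) formula. First the cross-terms c_i = x_i·y_{i+1} − x_{i+1}·y_i:
  -65, -143, 175  ⇒  2A = -33, A = -16.5.
Then Σ (x_i + x_{i+1})·c_i = 990, so x̄ = 990 / (6·(-16.5)) = -10.

-10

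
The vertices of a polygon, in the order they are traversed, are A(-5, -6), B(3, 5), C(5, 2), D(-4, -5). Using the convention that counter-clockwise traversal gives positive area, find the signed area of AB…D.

-22

Cross-terms: -7, -19, -17, -1  ⇒  Σ = -44
Signed area = Σ/2 = -22 (negative ⇒ clockwise traversal).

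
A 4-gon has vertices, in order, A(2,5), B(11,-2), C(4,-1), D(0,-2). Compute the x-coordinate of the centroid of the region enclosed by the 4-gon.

Apply the shoelace formula. First the cross-terms c_i = x_i·y_{i+1} − x_{i+1}·y_i:
  -59, -3, -8, 4  ⇒  2A = -66, A = -33.
Then Σ (x_i + x_{i+1})·c_i = -836, so x̄ = -836 / (6·(-33)) = 38/9.

38/9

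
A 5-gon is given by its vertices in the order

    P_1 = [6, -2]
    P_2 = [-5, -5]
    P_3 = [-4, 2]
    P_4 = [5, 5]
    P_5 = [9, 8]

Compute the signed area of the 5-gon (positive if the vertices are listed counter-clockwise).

Cross-terms: -40, -30, -30, -5, -66  ⇒  Σ = -171
Signed area = Σ/2 = -85.5 (negative ⇒ clockwise traversal).

-85.5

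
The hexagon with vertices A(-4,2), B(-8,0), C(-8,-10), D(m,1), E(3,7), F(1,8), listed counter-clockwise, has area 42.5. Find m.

Write out the shoelace sum; only the two edges meeting at D involve m:
2·Area = [((-8)·1 − m·(-10)) + (m·7 − 3·1)] + 147
       = 17·m + 136 = 85
⇒ m = -3.

-3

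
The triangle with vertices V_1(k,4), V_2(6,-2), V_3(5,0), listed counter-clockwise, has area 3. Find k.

Write out the shoelace sum; only the two edges meeting at V_1 involve k:
2·Area = [(5·4 − k·0) + (k·(-2) − 6·4)] + 10
       = -2·k + 6 = 6
⇒ k = 0.

0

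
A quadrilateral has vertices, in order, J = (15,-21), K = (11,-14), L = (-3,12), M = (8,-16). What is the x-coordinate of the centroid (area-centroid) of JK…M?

298/45

Apply the shoelace formula. First the cross-terms c_i = x_i·y_{i+1} − x_{i+1}·y_i:
  21, 90, -48, 72  ⇒  2A = 135, A = 67.5.
Then Σ (x_i + x_{i+1})·c_i = 2682, so x̄ = 2682 / (6·67.5) = 298/45.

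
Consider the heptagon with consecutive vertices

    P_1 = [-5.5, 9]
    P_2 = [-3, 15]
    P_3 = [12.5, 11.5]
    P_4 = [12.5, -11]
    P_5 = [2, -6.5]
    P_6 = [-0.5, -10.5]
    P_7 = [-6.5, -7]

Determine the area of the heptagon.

Cross-terms: -55.5, -222, -281.25, -59.25, -24.25, -64.75, -97  ⇒  Σ = -804
Area = |Σ|/2 = 402.

402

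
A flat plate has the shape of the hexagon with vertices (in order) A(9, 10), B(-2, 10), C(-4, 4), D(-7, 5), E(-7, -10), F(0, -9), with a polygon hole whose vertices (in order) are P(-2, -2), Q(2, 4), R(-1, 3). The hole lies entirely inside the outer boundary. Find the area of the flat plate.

Outer boundary:
Apply the shoelace formula: 2A = Σ (x_i·y_{i+1} − x_{i+1}·y_i), indices taken mod 6.
Σ = (110) + (32) + (8) + (105) + (63) + (81) = 399
Area = |Σ|/2 = 199.5.
Hole:
Apply the shoelace (surveyor's) formula: 2A = Σ (x_i·y_{i+1} − x_{i+1}·y_i), indices taken mod 3.
Cross-terms: -4, 10, 8  ⇒  Σ = 14
Area = |Σ|/2 = 7.
Net area = 199.5 − 7 = 192.5.

192.5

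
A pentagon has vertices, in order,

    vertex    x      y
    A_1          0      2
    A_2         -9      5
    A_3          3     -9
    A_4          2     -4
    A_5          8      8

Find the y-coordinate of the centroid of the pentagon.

Apply the shoelace (surveyor's) formula. First the cross-terms c_i = x_i·y_{i+1} − x_{i+1}·y_i:
  18, 66, 6, 48, 16  ⇒  2A = 154, A = 77.
Then Σ (y_i + y_{i+1})·c_i = 136, so ȳ = 136 / (6·77) = 68/231.

68/231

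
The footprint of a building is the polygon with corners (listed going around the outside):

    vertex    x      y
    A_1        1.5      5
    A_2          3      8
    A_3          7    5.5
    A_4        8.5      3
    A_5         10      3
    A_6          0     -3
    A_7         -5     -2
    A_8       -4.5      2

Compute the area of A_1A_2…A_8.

81.125

Σ = (-3) + (-39.5) + (-25.75) + (-4.5) + (-30) + (-15) + (-19) + (-25.5) = -162.25
Area = |Σ|/2 = 81.125.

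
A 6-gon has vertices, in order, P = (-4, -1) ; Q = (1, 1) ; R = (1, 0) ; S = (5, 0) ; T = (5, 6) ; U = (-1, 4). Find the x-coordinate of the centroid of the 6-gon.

326/207

Apply Gauss's area formula. First the cross-terms c_i = x_i·y_{i+1} − x_{i+1}·y_i:
  -3, -1, 0, 30, 26, 17  ⇒  2A = 69, A = 34.5.
Then Σ (x_i + x_{i+1})·c_i = 326, so x̄ = 326 / (6·34.5) = 326/207.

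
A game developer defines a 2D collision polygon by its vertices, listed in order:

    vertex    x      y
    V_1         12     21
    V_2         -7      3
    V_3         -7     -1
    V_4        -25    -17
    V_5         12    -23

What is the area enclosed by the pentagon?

806

Apply the shoelace formula: 2A = Σ (x_i·y_{i+1} − x_{i+1}·y_i), indices taken mod 5.
Σ = (183) + (28) + (94) + (779) + (528) = 1612
Area = |Σ|/2 = 806.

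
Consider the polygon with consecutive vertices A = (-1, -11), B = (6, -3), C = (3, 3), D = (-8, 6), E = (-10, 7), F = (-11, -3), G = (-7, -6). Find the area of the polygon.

Apply the surveyor's formula: 2A = Σ (x_i·y_{i+1} − x_{i+1}·y_i), indices taken mod 7.
Σ = (69) + (27) + (42) + (4) + (107) + (45) + (71) = 365
Area = |Σ|/2 = 182.5.

182.5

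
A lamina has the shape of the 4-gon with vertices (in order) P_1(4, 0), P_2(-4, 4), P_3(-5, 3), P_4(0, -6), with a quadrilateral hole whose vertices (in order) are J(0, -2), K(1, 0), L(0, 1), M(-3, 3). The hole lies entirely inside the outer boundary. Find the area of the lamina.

33

Outer boundary:
Σ = (16) + (8) + (30) + (24) = 78
Area = |Σ|/2 = 39.
Hole:
Apply the shoelace formula: 2A = Σ (x_i·y_{i+1} − x_{i+1}·y_i), indices taken mod 4.
J→K: (0)(0) − (1)(-2) = 2
K→L: (1)(1) − (0)(0) = 1
L→M: (0)(3) − (-3)(1) = 3
M→J: (-3)(-2) − (0)(3) = 6
Σ = 12
Area = |Σ|/2 = 6.
Net area = 39 − 6 = 33.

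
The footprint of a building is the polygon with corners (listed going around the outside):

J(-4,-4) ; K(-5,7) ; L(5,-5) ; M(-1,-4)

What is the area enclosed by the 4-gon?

47.5

Σ = (-48) + (-10) + (-25) + (-12) = -95
Area = |Σ|/2 = 47.5.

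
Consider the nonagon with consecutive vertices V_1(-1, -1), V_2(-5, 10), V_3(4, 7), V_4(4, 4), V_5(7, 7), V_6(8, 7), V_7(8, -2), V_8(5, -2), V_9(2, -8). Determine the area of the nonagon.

116.5

Σ = (-15) + (-75) + (-12) + (0) + (-7) + (-72) + (-6) + (-36) + (-10) = -233
Area = |Σ|/2 = 116.5.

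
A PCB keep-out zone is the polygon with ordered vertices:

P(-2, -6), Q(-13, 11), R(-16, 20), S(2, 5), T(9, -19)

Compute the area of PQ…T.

239.5

Σ = (-100) + (-84) + (-120) + (-83) + (-92) = -479
Area = |Σ|/2 = 239.5.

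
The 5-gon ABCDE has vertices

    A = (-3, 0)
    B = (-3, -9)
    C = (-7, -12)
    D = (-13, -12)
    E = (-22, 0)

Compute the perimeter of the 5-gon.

54

|AB| = √((0)² + (-9)²) = √81 = 9
|BC| = √((-4)² + (-3)²) = √25 = 5
|CD| = √((-6)² + (0)²) = √36 = 6
|DE| = √((-9)² + (12)²) = √225 = 15
|EA| = √((19)² + (0)²) = √361 = 19
Perimeter = 9 + 5 + 6 + 15 + 19 = 54.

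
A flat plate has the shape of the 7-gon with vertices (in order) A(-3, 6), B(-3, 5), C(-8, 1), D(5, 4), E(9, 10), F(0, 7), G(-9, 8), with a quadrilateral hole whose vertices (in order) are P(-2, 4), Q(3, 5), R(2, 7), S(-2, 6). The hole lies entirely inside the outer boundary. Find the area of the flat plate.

47

Outer boundary:
Apply Gauss's area formula: 2A = Σ (x_i·y_{i+1} − x_{i+1}·y_i), indices taken mod 7.
Σ = (3) + (37) + (-37) + (14) + (63) + (63) + (-30) = 113
Area = |Σ|/2 = 56.5.
Hole:
Apply the surveyor's formula: 2A = Σ (x_i·y_{i+1} − x_{i+1}·y_i), indices taken mod 4.
Σ = (-22) + (11) + (26) + (4) = 19
Area = |Σ|/2 = 9.5.
Net area = 56.5 − 9.5 = 47.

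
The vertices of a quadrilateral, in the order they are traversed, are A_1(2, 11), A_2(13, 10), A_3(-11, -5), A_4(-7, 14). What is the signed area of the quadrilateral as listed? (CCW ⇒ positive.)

-186

Apply the surveyor's formula: 2A = Σ (x_i·y_{i+1} − x_{i+1}·y_i), indices taken mod 4.
A_1→A_2: (2)(10) − (13)(11) = -123
A_2→A_3: (13)(-5) − (-11)(10) = 45
A_3→A_4: (-11)(14) − (-7)(-5) = -189
A_4→A_1: (-7)(11) − (2)(14) = -105
Σ = -372
Signed area = Σ/2 = -186 (negative ⇒ clockwise traversal).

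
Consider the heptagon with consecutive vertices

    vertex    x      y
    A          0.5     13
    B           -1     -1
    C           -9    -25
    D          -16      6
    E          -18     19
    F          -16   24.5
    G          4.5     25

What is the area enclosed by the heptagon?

611.375

Σ = (12.5) + (16) + (-454) + (-196) + (-137) + (-510.25) + (46) = -1222.75
Area = |Σ|/2 = 611.375.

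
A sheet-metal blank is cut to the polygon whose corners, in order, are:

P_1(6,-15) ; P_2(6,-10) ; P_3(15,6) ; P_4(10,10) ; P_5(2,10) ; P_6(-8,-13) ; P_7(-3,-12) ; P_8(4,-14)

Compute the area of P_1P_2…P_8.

305.5

Apply the shoelace formula: 2A = Σ (x_i·y_{i+1} − x_{i+1}·y_i), indices taken mod 8.
P_1→P_2: (6)(-10) − (6)(-15) = 30
P_2→P_3: (6)(6) − (15)(-10) = 186
P_3→P_4: (15)(10) − (10)(6) = 90
P_4→P_5: (10)(10) − (2)(10) = 80
P_5→P_6: (2)(-13) − (-8)(10) = 54
P_6→P_7: (-8)(-12) − (-3)(-13) = 57
P_7→P_8: (-3)(-14) − (4)(-12) = 90
P_8→P_1: (4)(-15) − (6)(-14) = 24
Σ = 611
Area = |Σ|/2 = 305.5.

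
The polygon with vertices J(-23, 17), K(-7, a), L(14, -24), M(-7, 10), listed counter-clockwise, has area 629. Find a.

The doubled signed area Σ (x_i y_{i+1} − x_{i+1} y_i) is linear in a.
With a=0 it equals 370; the coefficient of a is -37 (from the two edges through K).
So -37·a + 370 = 2·629 = 1258 ⇒ a = -24.

-24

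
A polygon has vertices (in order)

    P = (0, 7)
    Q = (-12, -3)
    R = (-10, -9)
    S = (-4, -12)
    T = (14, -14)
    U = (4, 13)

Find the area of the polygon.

P→Q: (0)(-3) − (-12)(7) = 84
Q→R: (-12)(-9) − (-10)(-3) = 78
R→S: (-10)(-12) − (-4)(-9) = 84
S→T: (-4)(-14) − (14)(-12) = 224
T→U: (14)(13) − (4)(-14) = 238
U→P: (4)(7) − (0)(13) = 28
Σ = 736
Area = |Σ|/2 = 368.

368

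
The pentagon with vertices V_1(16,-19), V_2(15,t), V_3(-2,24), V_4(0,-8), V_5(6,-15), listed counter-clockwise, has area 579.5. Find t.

18

The doubled signed area Σ (x_i y_{i+1} − x_{i+1} y_i) is linear in t.
With t=0 it equals 835; the coefficient of t is 18 (from the two edges through V_2).
So 18·t + 835 = 2·579.5 = 1159 ⇒ t = 18.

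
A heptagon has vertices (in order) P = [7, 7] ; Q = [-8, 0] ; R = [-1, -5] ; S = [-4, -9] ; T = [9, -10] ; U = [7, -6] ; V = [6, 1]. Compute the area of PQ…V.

150

Apply the shoelace (surveyor's) formula: 2A = Σ (x_i·y_{i+1} − x_{i+1}·y_i), indices taken mod 7.
P→Q: (7)(0) − (-8)(7) = 56
Q→R: (-8)(-5) − (-1)(0) = 40
R→S: (-1)(-9) − (-4)(-5) = -11
S→T: (-4)(-10) − (9)(-9) = 121
T→U: (9)(-6) − (7)(-10) = 16
U→V: (7)(1) − (6)(-6) = 43
V→P: (6)(7) − (7)(1) = 35
Σ = 300
Area = |Σ|/2 = 150.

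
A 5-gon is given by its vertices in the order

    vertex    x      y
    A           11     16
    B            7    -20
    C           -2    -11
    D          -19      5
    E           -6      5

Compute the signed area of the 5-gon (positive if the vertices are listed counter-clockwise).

Σ = (-332) + (-117) + (-219) + (-65) + (-151) = -884
Signed area = Σ/2 = -442 (negative ⇒ clockwise traversal).

-442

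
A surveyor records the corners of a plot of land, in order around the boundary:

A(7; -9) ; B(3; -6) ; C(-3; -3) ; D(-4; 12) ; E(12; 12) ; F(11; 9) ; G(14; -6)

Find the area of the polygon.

Apply the shoelace formula: 2A = Σ (x_i·y_{i+1} − x_{i+1}·y_i), indices taken mod 7.
A→B: (7)(-6) − (3)(-9) = -15
B→C: (3)(-3) − (-3)(-6) = -27
C→D: (-3)(12) − (-4)(-3) = -48
D→E: (-4)(12) − (12)(12) = -192
E→F: (12)(9) − (11)(12) = -24
F→G: (11)(-6) − (14)(9) = -192
G→A: (14)(-9) − (7)(-6) = -84
Σ = -582
Area = |Σ|/2 = 291.

291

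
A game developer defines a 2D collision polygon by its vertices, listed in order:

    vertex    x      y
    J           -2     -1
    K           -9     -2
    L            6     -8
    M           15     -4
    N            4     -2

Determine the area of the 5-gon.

76.5

Apply Gauss's area formula: 2A = Σ (x_i·y_{i+1} − x_{i+1}·y_i), indices taken mod 5.
Σ = (-5) + (84) + (96) + (-14) + (-8) = 153
Area = |Σ|/2 = 76.5.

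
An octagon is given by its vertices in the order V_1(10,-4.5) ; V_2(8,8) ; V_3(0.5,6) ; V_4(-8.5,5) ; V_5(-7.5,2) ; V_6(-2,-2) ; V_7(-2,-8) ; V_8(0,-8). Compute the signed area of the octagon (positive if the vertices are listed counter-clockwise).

V_1→V_2: (10)(8) − (8)(-4.5) = 116
V_2→V_3: (8)(6) − (0.5)(8) = 44
V_3→V_4: (0.5)(5) − (-8.5)(6) = 53.5
V_4→V_5: (-8.5)(2) − (-7.5)(5) = 20.5
V_5→V_6: (-7.5)(-2) − (-2)(2) = 19
V_6→V_7: (-2)(-8) − (-2)(-2) = 12
V_7→V_8: (-2)(-8) − (0)(-8) = 16
V_8→V_1: (0)(-4.5) − (10)(-8) = 80
Σ = 361
Signed area = Σ/2 = 180.5 (positive ⇒ counter-clockwise traversal).

180.5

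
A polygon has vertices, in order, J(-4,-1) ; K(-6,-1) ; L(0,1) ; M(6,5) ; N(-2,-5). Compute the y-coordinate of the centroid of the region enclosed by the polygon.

-19/39

Apply the shoelace formula. First the cross-terms c_i = x_i·y_{i+1} − x_{i+1}·y_i:
  -2, -6, -6, -20, -18  ⇒  2A = -52, A = -26.
Then Σ (y_i + y_{i+1})·c_i = 76, so ȳ = 76 / (6·(-26)) = -19/39.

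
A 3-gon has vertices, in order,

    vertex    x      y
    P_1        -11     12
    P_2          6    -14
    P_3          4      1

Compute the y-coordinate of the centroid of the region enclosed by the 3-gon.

-1/3

Apply Gauss's area formula. First the cross-terms c_i = x_i·y_{i+1} − x_{i+1}·y_i:
  82, 62, 59  ⇒  2A = 203, A = 101.5.
Then Σ (y_i + y_{i+1})·c_i = -203, so ȳ = -203 / (6·101.5) = -1/3.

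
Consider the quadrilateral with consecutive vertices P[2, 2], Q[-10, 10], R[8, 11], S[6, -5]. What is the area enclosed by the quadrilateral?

117

Cross-terms: 40, -190, -106, 22  ⇒  Σ = -234
Area = |Σ|/2 = 117.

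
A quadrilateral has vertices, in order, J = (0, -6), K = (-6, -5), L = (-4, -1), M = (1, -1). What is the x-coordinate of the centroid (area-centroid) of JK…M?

Apply Gauss's area formula. First the cross-terms c_i = x_i·y_{i+1} − x_{i+1}·y_i:
  -36, -14, 5, -6  ⇒  2A = -51, A = -25.5.
Then Σ (x_i + x_{i+1})·c_i = 335, so x̄ = 335 / (6·(-25.5)) = -335/153.

-335/153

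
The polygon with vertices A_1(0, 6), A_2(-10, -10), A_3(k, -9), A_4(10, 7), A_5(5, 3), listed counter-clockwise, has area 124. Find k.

-1

The doubled signed area Σ (x_i y_{i+1} − x_{i+1} y_i) is linear in k.
With k=0 it equals 265; the coefficient of k is 17 (from the two edges through A_3).
So 17·k + 265 = 2·124 = 248 ⇒ k = -1.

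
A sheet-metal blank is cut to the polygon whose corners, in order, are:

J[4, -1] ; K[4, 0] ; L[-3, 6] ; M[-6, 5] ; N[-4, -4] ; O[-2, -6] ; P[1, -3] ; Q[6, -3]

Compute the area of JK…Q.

71

Apply the surveyor's formula: 2A = Σ (x_i·y_{i+1} − x_{i+1}·y_i), indices taken mod 8.
Σ = (4) + (24) + (21) + (44) + (16) + (12) + (15) + (6) = 142
Area = |Σ|/2 = 71.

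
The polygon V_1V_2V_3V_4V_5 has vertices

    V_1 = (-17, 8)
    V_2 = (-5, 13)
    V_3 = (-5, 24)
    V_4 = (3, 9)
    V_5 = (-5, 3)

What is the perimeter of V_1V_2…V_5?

|V_1V_2| = √((12)² + (5)²) = √169 = 13
|V_2V_3| = √((0)² + (11)²) = √121 = 11
|V_3V_4| = √((8)² + (-15)²) = √289 = 17
|V_4V_5| = √((-8)² + (-6)²) = √100 = 10
|V_5V_1| = √((-12)² + (5)²) = √169 = 13
Perimeter = 13 + 11 + 17 + 10 + 13 = 64.

64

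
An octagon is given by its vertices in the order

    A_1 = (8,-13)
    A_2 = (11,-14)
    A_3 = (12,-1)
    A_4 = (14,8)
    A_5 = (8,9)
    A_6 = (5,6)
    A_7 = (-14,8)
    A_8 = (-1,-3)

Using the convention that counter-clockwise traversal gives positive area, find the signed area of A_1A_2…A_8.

287

Apply the shoelace formula: 2A = Σ (x_i·y_{i+1} − x_{i+1}·y_i), indices taken mod 8.
Σ = (31) + (157) + (110) + (62) + (3) + (124) + (50) + (37) = 574
Signed area = Σ/2 = 287 (positive ⇒ counter-clockwise traversal).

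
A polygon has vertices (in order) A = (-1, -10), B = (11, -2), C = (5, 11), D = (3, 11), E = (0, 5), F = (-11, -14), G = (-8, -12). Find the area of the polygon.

A→B: (-1)(-2) − (11)(-10) = 112
B→C: (11)(11) − (5)(-2) = 131
C→D: (5)(11) − (3)(11) = 22
D→E: (3)(5) − (0)(11) = 15
E→F: (0)(-14) − (-11)(5) = 55
F→G: (-11)(-12) − (-8)(-14) = 20
G→A: (-8)(-10) − (-1)(-12) = 68
Σ = 423
Area = |Σ|/2 = 211.5.

211.5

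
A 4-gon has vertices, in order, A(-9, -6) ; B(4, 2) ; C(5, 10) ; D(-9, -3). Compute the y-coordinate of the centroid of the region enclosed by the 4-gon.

Apply the shoelace formula. First the cross-terms c_i = x_i·y_{i+1} − x_{i+1}·y_i:
  6, 30, 75, 27  ⇒  2A = 138, A = 69.
Then Σ (y_i + y_{i+1})·c_i = 618, so ȳ = 618 / (6·69) = 103/69.

103/69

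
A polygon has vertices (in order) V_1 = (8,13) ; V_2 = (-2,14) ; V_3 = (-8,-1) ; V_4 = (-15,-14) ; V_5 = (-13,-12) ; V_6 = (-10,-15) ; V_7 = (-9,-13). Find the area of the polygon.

202

Σ = (138) + (114) + (97) + (-2) + (75) + (-5) + (-13) = 404
Area = |Σ|/2 = 202.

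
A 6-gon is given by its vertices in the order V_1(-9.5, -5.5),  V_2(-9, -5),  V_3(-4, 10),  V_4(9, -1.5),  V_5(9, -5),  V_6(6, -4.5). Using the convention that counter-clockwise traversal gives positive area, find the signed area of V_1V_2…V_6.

-156.875

V_1→V_2: (-9.5)(-5) − (-9)(-5.5) = -2
V_2→V_3: (-9)(10) − (-4)(-5) = -110
V_3→V_4: (-4)(-1.5) − (9)(10) = -84
V_4→V_5: (9)(-5) − (9)(-1.5) = -31.5
V_5→V_6: (9)(-4.5) − (6)(-5) = -10.5
V_6→V_1: (6)(-5.5) − (-9.5)(-4.5) = -75.75
Σ = -313.75
Signed area = Σ/2 = -156.875 (negative ⇒ clockwise traversal).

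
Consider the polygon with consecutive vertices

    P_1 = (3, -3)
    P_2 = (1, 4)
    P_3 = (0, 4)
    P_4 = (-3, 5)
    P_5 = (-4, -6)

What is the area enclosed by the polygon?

49.5

Σ = (15) + (4) + (12) + (38) + (30) = 99
Area = |Σ|/2 = 49.5.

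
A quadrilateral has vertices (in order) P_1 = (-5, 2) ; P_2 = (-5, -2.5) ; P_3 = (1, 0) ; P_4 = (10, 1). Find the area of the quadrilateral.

Apply Gauss's area formula: 2A = Σ (x_i·y_{i+1} − x_{i+1}·y_i), indices taken mod 4.
P_1→P_2: (-5)(-2.5) − (-5)(2) = 22.5
P_2→P_3: (-5)(0) − (1)(-2.5) = 2.5
P_3→P_4: (1)(1) − (10)(0) = 1
P_4→P_1: (10)(2) − (-5)(1) = 25
Σ = 51
Area = |Σ|/2 = 25.5.

25.5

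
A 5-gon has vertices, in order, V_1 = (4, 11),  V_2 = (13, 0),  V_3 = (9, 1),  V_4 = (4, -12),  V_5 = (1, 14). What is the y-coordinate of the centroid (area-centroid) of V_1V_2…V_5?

Apply Gauss's area formula. First the cross-terms c_i = x_i·y_{i+1} − x_{i+1}·y_i:
  -143, 13, -112, 68, -45  ⇒  2A = -219, A = -109.5.
Then Σ (y_i + y_{i+1})·c_i = -1317, so ȳ = -1317 / (6·(-109.5)) = 439/219.

439/219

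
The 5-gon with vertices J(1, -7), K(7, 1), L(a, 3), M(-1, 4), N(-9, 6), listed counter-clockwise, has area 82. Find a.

Write out the shoelace sum; only the two edges meeting at L involve a:
2·Area = [(7·3 − a·1) + (a·4 − (-1)·3)] + 137
       = 3·a + 161 = 164
⇒ a = 1.

1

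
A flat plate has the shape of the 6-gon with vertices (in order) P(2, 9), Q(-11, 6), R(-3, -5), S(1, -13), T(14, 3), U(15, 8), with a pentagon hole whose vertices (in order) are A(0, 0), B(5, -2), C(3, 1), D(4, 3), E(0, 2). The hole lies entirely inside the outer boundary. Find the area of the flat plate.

287.5

Outer boundary:
P→Q: (2)(6) − (-11)(9) = 111
Q→R: (-11)(-5) − (-3)(6) = 73
R→S: (-3)(-13) − (1)(-5) = 44
S→T: (1)(3) − (14)(-13) = 185
T→U: (14)(8) − (15)(3) = 67
U→P: (15)(9) − (2)(8) = 119
Σ = 599
Area = |Σ|/2 = 299.5.
Hole:
Apply the shoelace (surveyor's) formula: 2A = Σ (x_i·y_{i+1} − x_{i+1}·y_i), indices taken mod 5.
Cross-terms: 0, 11, 5, 8, 0  ⇒  Σ = 24
Area = |Σ|/2 = 12.
Net area = 299.5 − 12 = 287.5.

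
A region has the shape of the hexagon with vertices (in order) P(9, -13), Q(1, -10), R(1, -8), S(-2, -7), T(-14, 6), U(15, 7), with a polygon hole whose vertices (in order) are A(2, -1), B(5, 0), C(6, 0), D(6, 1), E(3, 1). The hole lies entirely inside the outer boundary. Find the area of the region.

Outer boundary:
Cross-terms: -77, 2, -23, -110, -188, -258  ⇒  Σ = -654
Area = |Σ|/2 = 327.
Hole:
Apply the shoelace (surveyor's) formula: 2A = Σ (x_i·y_{i+1} − x_{i+1}·y_i), indices taken mod 5.
Σ = (5) + (0) + (6) + (3) + (-5) = 9
Area = |Σ|/2 = 4.5.
Net area = 327 − 4.5 = 322.5.

322.5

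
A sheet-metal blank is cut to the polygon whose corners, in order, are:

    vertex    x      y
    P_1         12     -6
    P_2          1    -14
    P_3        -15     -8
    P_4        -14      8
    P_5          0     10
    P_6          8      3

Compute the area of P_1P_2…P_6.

Σ = (-162) + (-218) + (-232) + (-140) + (-80) + (-84) = -916
Area = |Σ|/2 = 458.

458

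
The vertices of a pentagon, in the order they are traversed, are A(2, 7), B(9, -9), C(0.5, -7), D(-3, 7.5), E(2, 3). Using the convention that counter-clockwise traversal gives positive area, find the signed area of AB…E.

Apply the surveyor's formula: 2A = Σ (x_i·y_{i+1} − x_{i+1}·y_i), indices taken mod 5.
Σ = (-81) + (-58.5) + (-17.25) + (-24) + (8) = -172.75
Signed area = Σ/2 = -86.375 (negative ⇒ clockwise traversal).

-86.375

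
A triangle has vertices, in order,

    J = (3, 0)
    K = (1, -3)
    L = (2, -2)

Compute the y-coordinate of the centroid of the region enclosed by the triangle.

-5/3

Apply the shoelace (surveyor's) formula. First the cross-terms c_i = x_i·y_{i+1} − x_{i+1}·y_i:
  -9, 4, 6  ⇒  2A = 1, A = 0.5.
Then Σ (y_i + y_{i+1})·c_i = -5, so ȳ = -5 / (6·0.5) = -5/3.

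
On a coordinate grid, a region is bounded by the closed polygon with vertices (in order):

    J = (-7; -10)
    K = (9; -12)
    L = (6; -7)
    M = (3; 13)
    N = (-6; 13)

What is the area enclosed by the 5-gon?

275

J→K: (-7)(-12) − (9)(-10) = 174
K→L: (9)(-7) − (6)(-12) = 9
L→M: (6)(13) − (3)(-7) = 99
M→N: (3)(13) − (-6)(13) = 117
N→J: (-6)(-10) − (-7)(13) = 151
Σ = 550
Area = |Σ|/2 = 275.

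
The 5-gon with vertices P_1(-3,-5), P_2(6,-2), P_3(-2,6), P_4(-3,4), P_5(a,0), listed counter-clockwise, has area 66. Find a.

-6

Write out the shoelace sum; only the two edges meeting at P_5 involve a:
2·Area = [((-3)·0 − a·4) + (a·(-5) − (-3)·0)] + 78
       = -9·a + 78 = 132
⇒ a = -6.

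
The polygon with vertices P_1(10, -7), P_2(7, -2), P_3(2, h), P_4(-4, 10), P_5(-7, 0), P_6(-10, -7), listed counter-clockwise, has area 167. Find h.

2

The doubled signed area Σ (x_i y_{i+1} − x_{i+1} y_i) is linear in h.
With h=0 it equals 312; the coefficient of h is 11 (from the two edges through P_3).
So 11·h + 312 = 2·167 = 334 ⇒ h = 2.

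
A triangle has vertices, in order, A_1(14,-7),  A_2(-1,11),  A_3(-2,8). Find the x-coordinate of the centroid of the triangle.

Apply Gauss's area formula. First the cross-terms c_i = x_i·y_{i+1} − x_{i+1}·y_i:
  147, 14, -98  ⇒  2A = 63, A = 31.5.
Then Σ (x_i + x_{i+1})·c_i = 693, so x̄ = 693 / (6·31.5) = 11/3.

11/3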